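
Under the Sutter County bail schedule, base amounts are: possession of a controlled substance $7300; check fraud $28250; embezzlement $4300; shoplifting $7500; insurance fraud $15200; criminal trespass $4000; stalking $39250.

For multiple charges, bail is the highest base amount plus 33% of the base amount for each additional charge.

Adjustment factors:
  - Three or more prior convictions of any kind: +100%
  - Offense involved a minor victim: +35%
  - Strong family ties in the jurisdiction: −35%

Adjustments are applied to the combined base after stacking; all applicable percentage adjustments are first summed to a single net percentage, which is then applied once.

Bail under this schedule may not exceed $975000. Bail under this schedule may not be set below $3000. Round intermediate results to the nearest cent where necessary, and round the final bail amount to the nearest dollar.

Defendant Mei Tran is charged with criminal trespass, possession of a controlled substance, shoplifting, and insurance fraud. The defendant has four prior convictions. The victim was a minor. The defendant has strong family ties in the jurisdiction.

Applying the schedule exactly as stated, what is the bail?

Base amounts from the schedule: criminal trespass $4000; possession of a controlled substance $7300; shoplifting $7500; insurance fraud $15200.
Stacking rule: highest base plus 33% of each additional charge. Highest is insurance fraud at $15200. Additional: $4000 × 33% = $1320; $7300 × 33% = $2409; $7500 × 33% = $2475. Combined base = $15200 + $6204 = $21404.
Net percentage adjustment: +100% +35% −35% = +100%. $21404 × 2 = $42808.
$42808 is within the $975000 maximum.
$42808 is at or above the $3000 minimum.

$42808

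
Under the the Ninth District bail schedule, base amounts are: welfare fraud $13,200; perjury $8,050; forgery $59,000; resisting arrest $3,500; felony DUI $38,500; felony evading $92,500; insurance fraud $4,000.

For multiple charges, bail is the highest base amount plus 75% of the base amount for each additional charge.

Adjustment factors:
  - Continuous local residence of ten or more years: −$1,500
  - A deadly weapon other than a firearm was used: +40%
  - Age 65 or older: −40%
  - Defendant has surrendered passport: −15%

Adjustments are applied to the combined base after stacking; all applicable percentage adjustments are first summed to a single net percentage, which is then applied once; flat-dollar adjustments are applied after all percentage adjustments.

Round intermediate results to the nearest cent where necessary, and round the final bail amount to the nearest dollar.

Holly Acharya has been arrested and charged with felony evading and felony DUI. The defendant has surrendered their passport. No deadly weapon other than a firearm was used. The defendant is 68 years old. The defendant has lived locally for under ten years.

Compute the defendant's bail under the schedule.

Base amounts from the schedule: felony evading $92,500; felony DUI $38,500.
Stacking rule: highest base plus 75% of each additional charge. Highest is felony evading at $92,500. Additional: $38,500 × 75% = $28,875. Combined base = $92,500 + $28,875 = $121,375.
Net percentage adjustment: −40% −15% = −55%. $121,375 × 0.45 = $54,618.75.
Rounded to the nearest dollar: $54,619.

$54,619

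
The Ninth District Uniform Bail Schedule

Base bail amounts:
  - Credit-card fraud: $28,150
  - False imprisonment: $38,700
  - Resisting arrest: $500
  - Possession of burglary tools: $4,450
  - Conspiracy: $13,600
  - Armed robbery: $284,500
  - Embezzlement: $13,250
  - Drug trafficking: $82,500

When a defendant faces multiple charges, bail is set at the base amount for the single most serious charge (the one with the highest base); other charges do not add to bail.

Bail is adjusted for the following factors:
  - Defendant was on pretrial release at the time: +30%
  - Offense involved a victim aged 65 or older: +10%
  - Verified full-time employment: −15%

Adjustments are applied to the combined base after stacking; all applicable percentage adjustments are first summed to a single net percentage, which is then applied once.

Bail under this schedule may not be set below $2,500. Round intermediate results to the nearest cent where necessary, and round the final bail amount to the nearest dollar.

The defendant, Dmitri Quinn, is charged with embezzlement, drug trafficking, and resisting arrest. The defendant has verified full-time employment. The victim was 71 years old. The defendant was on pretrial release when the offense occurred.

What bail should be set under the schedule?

Base amounts from the schedule: embezzlement $13,250; drug trafficking $82,500; resisting arrest $500.
Stacking rule: use the highest base only. Highest is drug trafficking at $82,500. Combined base = $82,500.
Net percentage adjustment: +30% +10% −15% = +25%. $82,500 × 1.25 = $103,125.
$103,125 is at or above the $2,500 minimum.

$103,125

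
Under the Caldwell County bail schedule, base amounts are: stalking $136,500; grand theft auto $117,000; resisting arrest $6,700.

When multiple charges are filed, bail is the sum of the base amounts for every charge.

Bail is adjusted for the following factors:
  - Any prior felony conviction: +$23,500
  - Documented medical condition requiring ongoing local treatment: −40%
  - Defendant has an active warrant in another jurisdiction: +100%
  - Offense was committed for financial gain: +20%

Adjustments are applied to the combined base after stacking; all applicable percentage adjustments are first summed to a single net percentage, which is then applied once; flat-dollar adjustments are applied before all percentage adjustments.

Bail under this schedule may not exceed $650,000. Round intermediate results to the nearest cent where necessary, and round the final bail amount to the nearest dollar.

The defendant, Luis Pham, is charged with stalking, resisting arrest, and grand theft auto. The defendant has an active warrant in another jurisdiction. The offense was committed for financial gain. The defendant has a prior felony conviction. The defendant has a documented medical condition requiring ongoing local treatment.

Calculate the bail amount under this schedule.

Base amounts from the schedule: stalking $136,500; resisting arrest $6,700; grand theft auto $117,000.
Stacking rule: sum of all bases. $136,500 + $6,700 + $117,000 = $260,200.
Any prior felony conviction (+$23,500 flat): $260,200 + $23,500 = $283,700.
Net percentage adjustment: −40% +100% +20% = +80%. $283,700 × 1.8 = $510,660.
$510,660 is within the $650,000 maximum.

$510,660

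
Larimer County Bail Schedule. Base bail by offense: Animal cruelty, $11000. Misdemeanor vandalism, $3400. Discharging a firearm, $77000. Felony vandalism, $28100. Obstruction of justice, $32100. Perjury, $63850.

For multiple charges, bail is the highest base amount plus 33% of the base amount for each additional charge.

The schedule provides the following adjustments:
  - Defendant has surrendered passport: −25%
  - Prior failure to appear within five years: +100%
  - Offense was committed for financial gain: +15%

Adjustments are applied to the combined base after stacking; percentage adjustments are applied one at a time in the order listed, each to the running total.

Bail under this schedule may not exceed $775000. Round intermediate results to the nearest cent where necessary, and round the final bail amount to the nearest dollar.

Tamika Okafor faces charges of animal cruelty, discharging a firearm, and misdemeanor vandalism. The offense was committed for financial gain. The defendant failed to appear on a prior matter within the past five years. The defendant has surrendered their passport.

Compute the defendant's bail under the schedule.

$141022

Base amounts from the schedule: animal cruelty $11000; discharging a firearm $77000; misdemeanor vandalism $3400.
Stacking rule: highest base plus 33% of each additional charge. Highest is discharging a firearm at $77000. Additional: $11000 × 33% = $3630; $3400 × 33% = $1122. Combined base = $77000 + $4752 = $81752.
Defendant has surrendered passport (−25%): $81752 × 0.75 = $61314.
Prior failure to appear within five years (+100%): $61314 × 2 = $122628.
Offense was committed for financial gain (+15%): $122628 × 1.15 = $141022.20.
$141022.20 is within the $775000 maximum.
Rounded to the nearest dollar: $141022.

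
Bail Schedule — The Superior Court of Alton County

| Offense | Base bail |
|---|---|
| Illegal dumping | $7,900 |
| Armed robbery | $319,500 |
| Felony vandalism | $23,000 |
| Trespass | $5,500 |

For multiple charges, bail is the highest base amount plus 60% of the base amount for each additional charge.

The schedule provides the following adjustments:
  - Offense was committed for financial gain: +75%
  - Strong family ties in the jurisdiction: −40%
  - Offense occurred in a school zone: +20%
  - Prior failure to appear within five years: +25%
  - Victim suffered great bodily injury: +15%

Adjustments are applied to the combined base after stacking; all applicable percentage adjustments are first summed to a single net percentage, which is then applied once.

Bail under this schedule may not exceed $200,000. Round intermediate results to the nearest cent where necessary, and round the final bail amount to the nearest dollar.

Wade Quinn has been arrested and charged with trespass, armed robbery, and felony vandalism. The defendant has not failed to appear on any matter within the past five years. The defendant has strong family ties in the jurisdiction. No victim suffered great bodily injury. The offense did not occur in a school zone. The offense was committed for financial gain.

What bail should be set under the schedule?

Base amounts from the schedule: trespass $5,500; armed robbery $319,500; felony vandalism $23,000.
Stacking rule: highest base plus 60% of each additional charge. Highest is armed robbery at $319,500. Additional: $5,500 × 60% = $3,300; $23,000 × 60% = $13,800. Combined base = $319,500 + $17,100 = $336,600.
Net percentage adjustment: +75% −40% = +35%. $336,600 × 1.35 = $454,410.
Result $454,410 exceeds the maximum of $200,000; bail is capped at $200,000.

$200,000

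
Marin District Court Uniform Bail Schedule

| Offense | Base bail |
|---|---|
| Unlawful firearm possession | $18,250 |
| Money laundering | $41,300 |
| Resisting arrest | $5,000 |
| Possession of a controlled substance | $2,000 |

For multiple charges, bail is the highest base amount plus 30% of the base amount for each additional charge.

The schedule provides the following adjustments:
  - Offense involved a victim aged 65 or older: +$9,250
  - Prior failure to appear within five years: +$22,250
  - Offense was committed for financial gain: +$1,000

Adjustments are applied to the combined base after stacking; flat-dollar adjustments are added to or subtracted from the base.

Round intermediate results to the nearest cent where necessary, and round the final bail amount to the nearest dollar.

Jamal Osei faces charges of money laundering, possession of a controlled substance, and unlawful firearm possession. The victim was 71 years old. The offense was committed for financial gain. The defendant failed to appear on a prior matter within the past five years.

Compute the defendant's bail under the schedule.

Base amounts from the schedule: money laundering $41,300; possession of a controlled substance $2,000; unlawful firearm possession $18,250.
Stacking rule: highest base plus 30% of each additional charge. Highest is money laundering at $41,300. Additional: $2,000 × 30% = $600; $18,250 × 30% = $5,475. Combined base = $41,300 + $6,075 = $47,375.
Offense involved a victim aged 65 or older (+$9,250 flat): $47,375 + $9,250 = $56,625.
Prior failure to appear within five years (+$22,250 flat): $56,625 + $22,250 = $78,875.
Offense was committed for financial gain (+$1,000 flat): $78,875 + $1,000 = $79,875.

$79,875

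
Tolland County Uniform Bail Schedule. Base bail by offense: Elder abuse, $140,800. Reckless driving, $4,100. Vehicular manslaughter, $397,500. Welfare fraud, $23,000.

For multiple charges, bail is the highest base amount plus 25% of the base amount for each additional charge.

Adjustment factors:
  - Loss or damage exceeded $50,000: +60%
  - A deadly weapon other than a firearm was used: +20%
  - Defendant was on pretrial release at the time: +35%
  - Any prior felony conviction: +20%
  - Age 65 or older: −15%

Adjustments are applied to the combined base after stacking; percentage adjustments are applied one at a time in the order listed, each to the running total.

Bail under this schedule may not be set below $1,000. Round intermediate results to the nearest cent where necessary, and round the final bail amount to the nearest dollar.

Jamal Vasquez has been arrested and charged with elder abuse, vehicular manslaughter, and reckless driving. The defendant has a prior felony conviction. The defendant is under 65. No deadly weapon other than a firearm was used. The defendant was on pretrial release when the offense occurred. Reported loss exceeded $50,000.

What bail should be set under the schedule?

Base amounts from the schedule: elder abuse $140,800; vehicular manslaughter $397,500; reckless driving $4,100.
Stacking rule: highest base plus 25% of each additional charge. Highest is vehicular manslaughter at $397,500. Additional: $140,800 × 25% = $35,200; $4,100 × 25% = $1,025. Combined base = $397,500 + $36,225 = $433,725.
Loss or damage exceeded $50,000 (+60%): $433,725 × 1.6 = $693,960.
Defendant was on pretrial release at the time (+35%): $693,960 × 1.35 = $936,846.
Any prior felony conviction (+20%): $936,846 × 1.2 = $1,124,215.20.
$1,124,215.20 is at or above the $1,000 minimum.
Rounded to the nearest dollar: $1,124,215.

$1,124,215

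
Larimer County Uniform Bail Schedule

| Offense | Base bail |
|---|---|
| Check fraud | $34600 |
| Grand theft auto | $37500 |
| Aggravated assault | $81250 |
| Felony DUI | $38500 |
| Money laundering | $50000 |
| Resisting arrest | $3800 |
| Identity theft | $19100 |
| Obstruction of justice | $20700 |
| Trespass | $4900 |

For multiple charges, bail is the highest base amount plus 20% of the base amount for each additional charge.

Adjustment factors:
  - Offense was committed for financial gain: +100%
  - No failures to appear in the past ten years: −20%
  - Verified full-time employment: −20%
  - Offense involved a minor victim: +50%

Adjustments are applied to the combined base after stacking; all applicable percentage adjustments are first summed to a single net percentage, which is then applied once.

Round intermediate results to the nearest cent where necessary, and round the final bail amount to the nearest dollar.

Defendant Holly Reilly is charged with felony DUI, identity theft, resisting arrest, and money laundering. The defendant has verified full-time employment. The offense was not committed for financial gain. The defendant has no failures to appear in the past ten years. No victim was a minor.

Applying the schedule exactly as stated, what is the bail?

$37368

Base amounts from the schedule: felony DUI $38500; identity theft $19100; resisting arrest $3800; money laundering $50000.
Stacking rule: highest base plus 20% of each additional charge. Highest is money laundering at $50000. Additional: $38500 × 20% = $7700; $19100 × 20% = $3820; $3800 × 20% = $760. Combined base = $50000 + $12280 = $62280.
Net percentage adjustment: −20% −20% = −40%. $62280 × 0.6 = $37368.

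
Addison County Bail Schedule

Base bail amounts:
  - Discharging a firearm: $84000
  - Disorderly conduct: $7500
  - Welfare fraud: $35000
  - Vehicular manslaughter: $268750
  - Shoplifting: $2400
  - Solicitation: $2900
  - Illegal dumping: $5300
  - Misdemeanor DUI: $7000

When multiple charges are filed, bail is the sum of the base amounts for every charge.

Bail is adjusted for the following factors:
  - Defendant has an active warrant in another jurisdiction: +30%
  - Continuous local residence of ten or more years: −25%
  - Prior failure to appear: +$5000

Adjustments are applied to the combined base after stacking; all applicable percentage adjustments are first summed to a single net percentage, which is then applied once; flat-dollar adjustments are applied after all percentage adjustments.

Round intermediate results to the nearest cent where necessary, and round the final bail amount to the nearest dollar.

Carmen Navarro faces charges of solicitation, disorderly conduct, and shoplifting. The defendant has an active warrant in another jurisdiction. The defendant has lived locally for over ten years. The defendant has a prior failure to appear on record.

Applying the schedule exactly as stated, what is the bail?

Base amounts from the schedule: solicitation $2900; disorderly conduct $7500; shoplifting $2400.
Stacking rule: sum of all bases. $2900 + $7500 + $2400 = $12800.
Net percentage adjustment: +30% −25% = +5%. $12800 × 1.05 = $13440.
Prior failure to appear (+$5000 flat): $13440 + $5000 = $18440.

$18440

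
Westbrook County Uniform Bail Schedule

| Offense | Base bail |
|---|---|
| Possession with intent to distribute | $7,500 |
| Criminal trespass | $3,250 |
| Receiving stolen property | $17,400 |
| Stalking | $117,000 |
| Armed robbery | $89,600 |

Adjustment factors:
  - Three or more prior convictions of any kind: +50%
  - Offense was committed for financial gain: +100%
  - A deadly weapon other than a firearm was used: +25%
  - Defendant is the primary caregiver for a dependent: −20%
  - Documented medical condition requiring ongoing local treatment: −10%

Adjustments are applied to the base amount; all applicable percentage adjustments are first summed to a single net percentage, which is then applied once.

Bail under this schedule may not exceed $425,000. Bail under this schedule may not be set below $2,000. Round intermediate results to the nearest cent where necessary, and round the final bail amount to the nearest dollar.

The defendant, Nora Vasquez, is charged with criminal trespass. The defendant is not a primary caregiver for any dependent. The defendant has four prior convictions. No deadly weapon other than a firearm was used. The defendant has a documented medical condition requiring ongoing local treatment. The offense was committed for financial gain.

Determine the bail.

$7,800

Base amounts from the schedule: criminal trespass $3,250.
Single charge. Combined base = $3,250.
Net percentage adjustment: +50% +100% −10% = +140%. $3,250 × 2.4 = $7,800.
$7,800 is within the $425,000 maximum.
$7,800 is at or above the $2,000 minimum.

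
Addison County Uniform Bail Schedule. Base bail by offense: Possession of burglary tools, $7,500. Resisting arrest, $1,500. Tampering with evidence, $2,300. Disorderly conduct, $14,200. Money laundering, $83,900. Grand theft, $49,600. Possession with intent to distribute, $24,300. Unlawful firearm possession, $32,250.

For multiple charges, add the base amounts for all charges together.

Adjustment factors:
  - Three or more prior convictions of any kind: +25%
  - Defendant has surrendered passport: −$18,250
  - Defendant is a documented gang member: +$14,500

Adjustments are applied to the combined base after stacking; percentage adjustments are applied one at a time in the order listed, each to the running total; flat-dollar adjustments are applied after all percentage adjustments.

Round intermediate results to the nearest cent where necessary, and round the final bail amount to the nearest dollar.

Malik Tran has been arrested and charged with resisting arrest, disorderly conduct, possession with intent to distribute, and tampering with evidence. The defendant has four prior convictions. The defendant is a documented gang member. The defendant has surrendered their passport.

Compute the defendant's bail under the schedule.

$49,125

Base amounts from the schedule: resisting arrest $1,500; disorderly conduct $14,200; possession with intent to distribute $24,300; tampering with evidence $2,300.
Stacking rule: sum of all bases. $1,500 + $14,200 + $24,300 + $2,300 = $42,300.
Three or more prior convictions of any kind (+25%): $42,300 × 1.25 = $52,875.
Defendant has surrendered passport (−$18,250 flat): $52,875 − $18,250 = $34,625.
Defendant is a documented gang member (+$14,500 flat): $34,625 + $14,500 = $49,125.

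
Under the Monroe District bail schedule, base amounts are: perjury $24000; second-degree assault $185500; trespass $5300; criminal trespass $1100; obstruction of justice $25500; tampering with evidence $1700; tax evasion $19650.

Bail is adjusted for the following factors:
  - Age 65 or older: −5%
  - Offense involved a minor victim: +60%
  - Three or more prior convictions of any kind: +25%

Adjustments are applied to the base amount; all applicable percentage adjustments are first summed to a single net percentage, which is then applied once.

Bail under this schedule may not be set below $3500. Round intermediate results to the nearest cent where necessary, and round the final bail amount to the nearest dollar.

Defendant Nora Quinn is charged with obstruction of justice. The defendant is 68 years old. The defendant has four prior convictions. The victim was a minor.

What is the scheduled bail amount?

$45900

Base amounts from the schedule: obstruction of justice $25500.
Single charge. Combined base = $25500.
Net percentage adjustment: −5% +60% +25% = +80%. $25500 × 1.8 = $45900.
$45900 is at or above the $3500 minimum.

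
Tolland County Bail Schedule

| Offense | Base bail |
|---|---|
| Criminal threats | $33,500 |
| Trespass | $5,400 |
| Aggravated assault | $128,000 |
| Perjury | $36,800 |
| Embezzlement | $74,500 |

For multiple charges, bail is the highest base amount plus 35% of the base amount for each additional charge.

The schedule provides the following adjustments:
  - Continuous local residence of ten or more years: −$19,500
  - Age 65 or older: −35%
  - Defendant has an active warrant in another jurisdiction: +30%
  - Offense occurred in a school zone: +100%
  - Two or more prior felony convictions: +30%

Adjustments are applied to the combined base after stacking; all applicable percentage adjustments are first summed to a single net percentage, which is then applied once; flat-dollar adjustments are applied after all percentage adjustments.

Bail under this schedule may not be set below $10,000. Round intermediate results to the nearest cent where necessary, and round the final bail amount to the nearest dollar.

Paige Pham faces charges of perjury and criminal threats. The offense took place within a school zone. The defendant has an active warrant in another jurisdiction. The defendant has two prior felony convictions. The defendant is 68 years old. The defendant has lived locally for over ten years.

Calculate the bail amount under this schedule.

$89,681

Base amounts from the schedule: perjury $36,800; criminal threats $33,500.
Stacking rule: highest base plus 35% of each additional charge. Highest is perjury at $36,800. Additional: $33,500 × 35% = $11,725. Combined base = $36,800 + $11,725 = $48,525.
Net percentage adjustment: −35% +30% +100% +30% = +125%. $48,525 × 2.25 = $109,181.25.
Continuous local residence of ten or more years (−$19,500 flat): $109,181.25 − $19,500 = $89,681.25.
$89,681.25 is at or above the $10,000 minimum.
Rounded to the nearest dollar: $89,681.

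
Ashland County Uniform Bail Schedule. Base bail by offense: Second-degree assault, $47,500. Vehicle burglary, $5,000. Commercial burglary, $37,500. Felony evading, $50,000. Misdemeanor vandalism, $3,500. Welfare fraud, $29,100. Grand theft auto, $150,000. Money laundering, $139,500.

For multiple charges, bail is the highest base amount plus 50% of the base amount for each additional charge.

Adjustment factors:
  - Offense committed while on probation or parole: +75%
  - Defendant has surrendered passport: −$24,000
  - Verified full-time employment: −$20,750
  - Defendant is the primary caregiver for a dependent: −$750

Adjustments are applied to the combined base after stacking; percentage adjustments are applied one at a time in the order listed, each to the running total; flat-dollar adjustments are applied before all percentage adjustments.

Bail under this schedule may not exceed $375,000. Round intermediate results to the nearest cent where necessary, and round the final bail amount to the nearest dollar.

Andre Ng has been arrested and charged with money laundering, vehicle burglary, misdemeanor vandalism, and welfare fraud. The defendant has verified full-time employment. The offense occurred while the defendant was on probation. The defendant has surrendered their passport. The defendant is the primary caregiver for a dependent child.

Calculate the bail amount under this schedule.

Base amounts from the schedule: money laundering $139,500; vehicle burglary $5,000; misdemeanor vandalism $3,500; welfare fraud $29,100.
Stacking rule: highest base plus 50% of each additional charge. Highest is money laundering at $139,500. Additional: $5,000 × 50% = $2,500; $3,500 × 50% = $1,750; $29,100 × 50% = $14,550. Combined base = $139,500 + $18,800 = $158,300.
Defendant has surrendered passport (−$24,000 flat): $158,300 − $24,000 = $134,300.
Verified full-time employment (−$20,750 flat): $134,300 − $20,750 = $113,550.
Defendant is the primary caregiver for a dependent (−$750 flat): $113,550 − $750 = $112,800.
Offense committed while on probation or parole (+75%): $112,800 × 1.75 = $197,400.
$197,400 is within the $375,000 maximum.

$197,400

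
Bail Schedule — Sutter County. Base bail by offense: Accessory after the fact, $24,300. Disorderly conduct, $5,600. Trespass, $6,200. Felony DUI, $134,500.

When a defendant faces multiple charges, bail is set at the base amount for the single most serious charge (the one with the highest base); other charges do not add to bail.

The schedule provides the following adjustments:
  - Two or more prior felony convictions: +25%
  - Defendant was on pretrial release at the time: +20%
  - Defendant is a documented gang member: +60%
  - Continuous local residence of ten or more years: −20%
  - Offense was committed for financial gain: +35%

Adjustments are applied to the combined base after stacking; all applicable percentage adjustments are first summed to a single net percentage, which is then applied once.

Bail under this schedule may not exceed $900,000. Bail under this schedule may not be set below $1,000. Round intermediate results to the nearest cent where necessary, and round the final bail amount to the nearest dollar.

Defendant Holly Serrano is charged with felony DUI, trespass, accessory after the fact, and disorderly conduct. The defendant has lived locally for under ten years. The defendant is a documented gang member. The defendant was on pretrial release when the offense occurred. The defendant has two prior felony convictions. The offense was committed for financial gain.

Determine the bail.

$322,800

Base amounts from the schedule: felony DUI $134,500; trespass $6,200; accessory after the fact $24,300; disorderly conduct $5,600.
Stacking rule: use the highest base only. Highest is felony DUI at $134,500. Combined base = $134,500.
Net percentage adjustment: +25% +20% +60% +35% = +140%. $134,500 × 2.4 = $322,800.
$322,800 is within the $900,000 maximum.
$322,800 is at or above the $1,000 minimum.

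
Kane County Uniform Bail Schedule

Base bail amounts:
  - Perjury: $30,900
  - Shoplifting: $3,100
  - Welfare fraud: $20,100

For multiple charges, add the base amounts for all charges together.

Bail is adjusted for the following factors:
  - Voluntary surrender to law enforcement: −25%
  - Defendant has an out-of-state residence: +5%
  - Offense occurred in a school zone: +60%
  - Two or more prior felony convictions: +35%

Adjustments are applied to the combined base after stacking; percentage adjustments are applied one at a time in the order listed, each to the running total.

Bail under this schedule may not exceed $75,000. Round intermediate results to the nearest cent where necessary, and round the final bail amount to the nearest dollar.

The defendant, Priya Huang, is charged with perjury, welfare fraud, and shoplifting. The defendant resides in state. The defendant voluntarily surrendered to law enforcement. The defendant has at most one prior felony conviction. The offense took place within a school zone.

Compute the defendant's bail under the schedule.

Base amounts from the schedule: perjury $30,900; welfare fraud $20,100; shoplifting $3,100.
Stacking rule: sum of all bases. $30,900 + $20,100 + $3,100 = $54,100.
Voluntary surrender to law enforcement (−25%): $54,100 × 0.75 = $40,575.
Offense occurred in a school zone (+60%): $40,575 × 1.6 = $64,920.
$64,920 is within the $75,000 maximum.

$64,920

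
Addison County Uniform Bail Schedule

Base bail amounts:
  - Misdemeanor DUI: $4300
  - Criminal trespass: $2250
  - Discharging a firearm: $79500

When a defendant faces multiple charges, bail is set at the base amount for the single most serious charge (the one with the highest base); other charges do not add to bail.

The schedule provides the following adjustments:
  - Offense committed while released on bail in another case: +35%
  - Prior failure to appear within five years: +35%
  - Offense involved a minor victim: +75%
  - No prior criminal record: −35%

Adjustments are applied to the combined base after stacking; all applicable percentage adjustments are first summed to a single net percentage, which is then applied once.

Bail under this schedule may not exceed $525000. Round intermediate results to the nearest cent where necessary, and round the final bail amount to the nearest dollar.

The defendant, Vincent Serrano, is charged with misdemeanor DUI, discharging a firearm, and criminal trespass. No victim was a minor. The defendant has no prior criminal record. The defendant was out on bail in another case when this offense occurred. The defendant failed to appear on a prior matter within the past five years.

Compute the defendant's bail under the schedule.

Base amounts from the schedule: misdemeanor DUI $4300; discharging a firearm $79500; criminal trespass $2250.
Stacking rule: use the highest base only. Highest is discharging a firearm at $79500. Combined base = $79500.
Net percentage adjustment: +35% +35% −35% = +35%. $79500 × 1.35 = $107325.
$107325 is within the $525000 maximum.

$107325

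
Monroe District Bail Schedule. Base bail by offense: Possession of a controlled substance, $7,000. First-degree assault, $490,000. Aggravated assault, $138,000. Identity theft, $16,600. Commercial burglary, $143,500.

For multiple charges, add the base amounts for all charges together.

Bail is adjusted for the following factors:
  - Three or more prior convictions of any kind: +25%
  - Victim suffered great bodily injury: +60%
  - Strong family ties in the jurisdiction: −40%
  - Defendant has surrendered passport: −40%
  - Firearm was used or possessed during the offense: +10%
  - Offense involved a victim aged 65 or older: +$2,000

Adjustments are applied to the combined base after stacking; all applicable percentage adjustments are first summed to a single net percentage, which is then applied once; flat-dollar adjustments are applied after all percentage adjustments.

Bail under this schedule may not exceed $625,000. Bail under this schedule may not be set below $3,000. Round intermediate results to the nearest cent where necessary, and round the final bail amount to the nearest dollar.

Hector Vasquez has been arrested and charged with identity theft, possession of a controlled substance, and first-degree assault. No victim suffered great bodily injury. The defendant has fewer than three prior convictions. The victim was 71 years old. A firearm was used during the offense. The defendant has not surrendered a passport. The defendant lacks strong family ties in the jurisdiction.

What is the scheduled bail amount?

$566,960

Base amounts from the schedule: identity theft $16,600; possession of a controlled substance $7,000; first-degree assault $490,000.
Stacking rule: sum of all bases. $16,600 + $7,000 + $490,000 = $513,600.
Firearm was used or possessed during the offense (+10%): $513,600 × 1.1 = $564,960.
Offense involved a victim aged 65 or older (+$2,000 flat): $564,960 + $2,000 = $566,960.
$566,960 is within the $625,000 maximum.
$566,960 is at or above the $3,000 minimum.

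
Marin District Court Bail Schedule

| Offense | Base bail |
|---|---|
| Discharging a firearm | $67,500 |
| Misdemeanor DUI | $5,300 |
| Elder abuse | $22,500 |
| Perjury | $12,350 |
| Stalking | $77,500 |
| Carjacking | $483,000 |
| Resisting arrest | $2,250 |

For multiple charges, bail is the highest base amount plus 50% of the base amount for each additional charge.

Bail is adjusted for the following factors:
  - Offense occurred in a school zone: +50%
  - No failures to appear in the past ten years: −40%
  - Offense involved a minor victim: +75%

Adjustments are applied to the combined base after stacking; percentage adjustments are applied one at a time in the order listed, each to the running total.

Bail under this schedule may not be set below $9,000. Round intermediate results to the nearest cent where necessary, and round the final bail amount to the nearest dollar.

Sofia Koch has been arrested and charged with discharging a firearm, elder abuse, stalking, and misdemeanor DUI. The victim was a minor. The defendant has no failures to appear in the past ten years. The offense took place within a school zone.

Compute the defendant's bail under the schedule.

Base amounts from the schedule: discharging a firearm $67,500; elder abuse $22,500; stalking $77,500; misdemeanor DUI $5,300.
Stacking rule: highest base plus 50% of each additional charge. Highest is stalking at $77,500. Additional: $67,500 × 50% = $33,750; $22,500 × 50% = $11,250; $5,300 × 50% = $2,650. Combined base = $77,500 + $47,650 = $125,150.
Offense occurred in a school zone (+50%): $125,150 × 1.5 = $187,725.
No failures to appear in the past ten years (−40%): $187,725 × 0.6 = $112,635.
Offense involved a minor victim (+75%): $112,635 × 1.75 = $197,111.25.
$197,111.25 is at or above the $9,000 minimum.
Rounded to the nearest dollar: $197,111.

$197,111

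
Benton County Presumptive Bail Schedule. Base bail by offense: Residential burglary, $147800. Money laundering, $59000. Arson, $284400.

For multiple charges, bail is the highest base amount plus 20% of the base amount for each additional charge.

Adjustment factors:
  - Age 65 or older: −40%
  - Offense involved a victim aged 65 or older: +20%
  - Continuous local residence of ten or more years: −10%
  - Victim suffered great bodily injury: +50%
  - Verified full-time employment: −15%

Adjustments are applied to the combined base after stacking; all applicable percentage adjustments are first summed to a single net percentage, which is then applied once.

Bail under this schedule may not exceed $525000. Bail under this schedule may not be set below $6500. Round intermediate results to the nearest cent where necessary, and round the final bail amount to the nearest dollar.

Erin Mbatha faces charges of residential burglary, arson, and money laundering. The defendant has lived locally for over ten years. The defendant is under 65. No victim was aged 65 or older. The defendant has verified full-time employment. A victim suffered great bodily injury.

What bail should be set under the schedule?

Base amounts from the schedule: residential burglary $147800; arson $284400; money laundering $59000.
Stacking rule: highest base plus 20% of each additional charge. Highest is arson at $284400. Additional: $147800 × 20% = $29560; $59000 × 20% = $11800. Combined base = $284400 + $41360 = $325760.
Net percentage adjustment: −10% +50% −15% = +25%. $325760 × 1.25 = $407200.
$407200 is within the $525000 maximum.
$407200 is at or above the $6500 minimum.

$407200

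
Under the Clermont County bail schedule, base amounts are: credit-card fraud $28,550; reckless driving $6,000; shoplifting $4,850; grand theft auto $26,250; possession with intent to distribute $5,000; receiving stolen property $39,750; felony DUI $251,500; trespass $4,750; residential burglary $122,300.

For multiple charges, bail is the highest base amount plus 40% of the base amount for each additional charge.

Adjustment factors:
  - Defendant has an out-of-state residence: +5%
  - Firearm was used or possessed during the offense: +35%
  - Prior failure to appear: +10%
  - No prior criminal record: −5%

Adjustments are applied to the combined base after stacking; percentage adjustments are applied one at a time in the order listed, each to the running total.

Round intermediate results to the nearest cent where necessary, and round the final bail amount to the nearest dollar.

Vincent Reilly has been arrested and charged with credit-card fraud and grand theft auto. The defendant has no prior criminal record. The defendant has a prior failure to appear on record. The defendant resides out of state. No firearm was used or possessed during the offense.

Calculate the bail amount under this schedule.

Base amounts from the schedule: credit-card fraud $28,550; grand theft auto $26,250.
Stacking rule: highest base plus 40% of each additional charge. Highest is credit-card fraud at $28,550. Additional: $26,250 × 40% = $10,500. Combined base = $28,550 + $10,500 = $39,050.
Defendant has an out-of-state residence (+5%): $39,050 × 1.05 = $41,002.50.
Prior failure to appear (+10%): $41,002.50 × 1.1 = $45,102.75.
No prior criminal record (−5%): $45,102.75 × 0.95 = $42,847.61.
Rounded to the nearest dollar: $42,848.

$42,848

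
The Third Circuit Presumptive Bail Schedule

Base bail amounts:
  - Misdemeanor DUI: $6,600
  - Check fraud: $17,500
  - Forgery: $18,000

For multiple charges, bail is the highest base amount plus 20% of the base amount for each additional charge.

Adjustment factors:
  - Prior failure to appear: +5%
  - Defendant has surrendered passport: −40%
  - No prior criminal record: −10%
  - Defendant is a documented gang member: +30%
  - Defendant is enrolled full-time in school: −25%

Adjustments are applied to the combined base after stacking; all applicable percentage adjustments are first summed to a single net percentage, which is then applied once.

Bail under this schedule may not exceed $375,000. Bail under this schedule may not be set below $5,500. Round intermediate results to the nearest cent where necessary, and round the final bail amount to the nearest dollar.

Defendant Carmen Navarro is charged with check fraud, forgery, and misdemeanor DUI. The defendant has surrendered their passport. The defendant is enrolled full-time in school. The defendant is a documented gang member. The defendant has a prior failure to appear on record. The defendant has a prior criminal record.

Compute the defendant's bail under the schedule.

Base amounts from the schedule: check fraud $17,500; forgery $18,000; misdemeanor DUI $6,600.
Stacking rule: highest base plus 20% of each additional charge. Highest is forgery at $18,000. Additional: $17,500 × 20% = $3,500; $6,600 × 20% = $1,320. Combined base = $18,000 + $4,820 = $22,820.
Net percentage adjustment: +5% −40% +30% −25% = −30%. $22,820 × 0.7 = $15,974.
$15,974 is within the $375,000 maximum.
$15,974 is at or above the $5,500 minimum.

$15,974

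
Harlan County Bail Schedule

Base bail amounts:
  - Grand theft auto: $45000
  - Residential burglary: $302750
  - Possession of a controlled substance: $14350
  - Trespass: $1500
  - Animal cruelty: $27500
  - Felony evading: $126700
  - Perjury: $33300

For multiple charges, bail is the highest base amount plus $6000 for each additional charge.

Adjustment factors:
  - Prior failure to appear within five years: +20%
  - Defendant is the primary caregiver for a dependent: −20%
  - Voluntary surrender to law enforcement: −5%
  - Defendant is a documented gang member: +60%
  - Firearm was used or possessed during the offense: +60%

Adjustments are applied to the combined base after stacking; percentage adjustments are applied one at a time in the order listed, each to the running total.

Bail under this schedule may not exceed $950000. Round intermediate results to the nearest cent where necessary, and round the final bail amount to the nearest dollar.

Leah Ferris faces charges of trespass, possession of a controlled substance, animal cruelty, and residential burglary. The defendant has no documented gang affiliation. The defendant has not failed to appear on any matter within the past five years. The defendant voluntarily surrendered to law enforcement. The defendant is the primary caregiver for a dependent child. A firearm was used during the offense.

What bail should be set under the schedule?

$390032

Base amounts from the schedule: trespass $1500; possession of a controlled substance $14350; animal cruelty $27500; residential burglary $302750.
Stacking rule: highest base plus $6000 per additional charge. Highest is residential burglary at $302750; 3 additional charges → +$18000. Combined base = $320750.
Defendant is the primary caregiver for a dependent (−20%): $320750 × 0.8 = $256600.
Voluntary surrender to law enforcement (−5%): $256600 × 0.95 = $243770.
Firearm was used or possessed during the offense (+60%): $243770 × 1.6 = $390032.
$390032 is within the $950000 maximum.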